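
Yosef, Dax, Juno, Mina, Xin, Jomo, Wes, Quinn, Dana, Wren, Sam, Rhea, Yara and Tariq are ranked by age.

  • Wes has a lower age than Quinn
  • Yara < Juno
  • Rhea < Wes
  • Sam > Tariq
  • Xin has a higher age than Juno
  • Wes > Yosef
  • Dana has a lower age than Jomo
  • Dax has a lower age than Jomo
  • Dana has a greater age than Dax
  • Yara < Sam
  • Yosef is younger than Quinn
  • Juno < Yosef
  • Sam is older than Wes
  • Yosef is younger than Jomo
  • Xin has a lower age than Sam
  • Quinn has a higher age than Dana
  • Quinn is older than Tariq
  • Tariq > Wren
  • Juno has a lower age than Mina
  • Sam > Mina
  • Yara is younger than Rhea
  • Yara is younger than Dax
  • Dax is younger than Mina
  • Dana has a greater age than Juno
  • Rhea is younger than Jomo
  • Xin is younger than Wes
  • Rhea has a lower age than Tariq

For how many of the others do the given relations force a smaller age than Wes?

5

The elements the relations force below Wes are Yara, Juno, Rhea, Xin, Yosef — no chain reaches any other.
That is 5.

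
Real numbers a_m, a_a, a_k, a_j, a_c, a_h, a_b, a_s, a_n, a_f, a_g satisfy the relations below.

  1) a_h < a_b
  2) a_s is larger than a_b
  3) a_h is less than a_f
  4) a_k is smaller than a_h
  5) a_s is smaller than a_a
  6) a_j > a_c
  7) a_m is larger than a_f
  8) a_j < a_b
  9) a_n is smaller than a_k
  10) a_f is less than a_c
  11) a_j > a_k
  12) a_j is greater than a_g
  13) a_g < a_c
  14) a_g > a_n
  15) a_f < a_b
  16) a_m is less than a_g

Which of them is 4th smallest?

a_f

Chaining the given pairs: a_n < a_k < a_h < a_f < a_m < a_g < a_c < a_j < a_b < a_s < a_a.
Counting 4 from the smallest end gives a_f.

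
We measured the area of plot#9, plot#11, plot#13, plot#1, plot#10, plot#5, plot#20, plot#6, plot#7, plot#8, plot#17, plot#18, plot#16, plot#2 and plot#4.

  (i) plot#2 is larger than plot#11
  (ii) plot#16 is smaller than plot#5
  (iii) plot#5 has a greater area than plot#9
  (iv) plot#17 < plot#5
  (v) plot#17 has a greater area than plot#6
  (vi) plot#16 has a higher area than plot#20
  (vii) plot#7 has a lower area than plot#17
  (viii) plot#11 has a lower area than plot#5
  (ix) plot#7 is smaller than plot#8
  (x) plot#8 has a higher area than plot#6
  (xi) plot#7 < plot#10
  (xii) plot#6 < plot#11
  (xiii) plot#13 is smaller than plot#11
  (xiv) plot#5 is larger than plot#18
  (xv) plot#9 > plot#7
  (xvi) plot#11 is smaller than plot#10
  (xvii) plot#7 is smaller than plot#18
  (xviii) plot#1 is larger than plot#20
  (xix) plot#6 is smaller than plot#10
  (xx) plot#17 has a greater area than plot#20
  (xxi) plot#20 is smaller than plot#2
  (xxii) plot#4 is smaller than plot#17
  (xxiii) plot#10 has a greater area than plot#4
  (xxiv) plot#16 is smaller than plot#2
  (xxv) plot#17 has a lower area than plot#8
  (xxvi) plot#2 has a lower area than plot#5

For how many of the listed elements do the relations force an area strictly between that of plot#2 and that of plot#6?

1

Chaining upward from plot#6 reaches: plot#11, plot#10, plot#17, plot#8, plot#5.
Chaining downward from plot#2 reaches: plot#13, plot#11, plot#20, plot#16.
Strictly between plot#6 and plot#2 are those in both lists: plot#11 — 1 element.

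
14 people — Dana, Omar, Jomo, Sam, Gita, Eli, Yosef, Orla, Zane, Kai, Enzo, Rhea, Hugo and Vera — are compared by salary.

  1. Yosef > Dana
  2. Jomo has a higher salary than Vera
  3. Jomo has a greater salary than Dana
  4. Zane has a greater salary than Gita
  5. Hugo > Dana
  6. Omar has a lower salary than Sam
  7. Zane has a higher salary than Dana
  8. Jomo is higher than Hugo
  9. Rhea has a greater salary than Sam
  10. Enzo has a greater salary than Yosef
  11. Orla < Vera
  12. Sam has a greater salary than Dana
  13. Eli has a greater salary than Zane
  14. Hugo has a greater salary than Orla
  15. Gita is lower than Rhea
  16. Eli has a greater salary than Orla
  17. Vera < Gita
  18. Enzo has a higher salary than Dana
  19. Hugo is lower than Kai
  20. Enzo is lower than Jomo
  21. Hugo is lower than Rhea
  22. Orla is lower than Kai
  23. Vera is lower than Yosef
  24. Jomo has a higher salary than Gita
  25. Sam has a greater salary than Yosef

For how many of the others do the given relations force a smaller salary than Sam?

5

The elements the relations force below Sam are Orla, Dana, Vera, Yosef, Omar — no chain reaches any other.
That is 5.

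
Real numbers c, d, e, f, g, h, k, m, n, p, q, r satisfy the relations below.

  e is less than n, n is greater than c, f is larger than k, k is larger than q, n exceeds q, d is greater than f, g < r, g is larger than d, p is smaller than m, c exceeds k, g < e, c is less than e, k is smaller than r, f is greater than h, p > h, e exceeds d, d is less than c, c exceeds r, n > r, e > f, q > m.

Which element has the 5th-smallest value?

Piecing the relations together gives one ordering: h < p < m < q < k < f < d < g < r < c < e < n.
Counting 5 from the smallest end gives k.

k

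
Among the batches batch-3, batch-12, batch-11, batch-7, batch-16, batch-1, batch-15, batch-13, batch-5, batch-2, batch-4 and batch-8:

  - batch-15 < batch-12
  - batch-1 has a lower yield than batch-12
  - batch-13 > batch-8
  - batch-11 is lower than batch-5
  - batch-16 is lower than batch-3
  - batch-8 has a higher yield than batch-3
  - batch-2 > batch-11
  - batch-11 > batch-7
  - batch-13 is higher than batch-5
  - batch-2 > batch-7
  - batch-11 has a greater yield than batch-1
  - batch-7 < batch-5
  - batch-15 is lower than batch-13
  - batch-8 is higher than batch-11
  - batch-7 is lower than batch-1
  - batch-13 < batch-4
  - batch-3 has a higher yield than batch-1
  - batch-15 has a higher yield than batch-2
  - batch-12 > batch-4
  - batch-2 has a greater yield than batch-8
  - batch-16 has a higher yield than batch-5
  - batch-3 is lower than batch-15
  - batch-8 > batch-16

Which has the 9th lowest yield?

batch-15

Chaining the given pairs: batch-7 < batch-1 < batch-11 < batch-5 < batch-16 < batch-3 < batch-8 < batch-2 < batch-15 < batch-13 < batch-4 < batch-12.
Counting 9 from the smallest end gives batch-15.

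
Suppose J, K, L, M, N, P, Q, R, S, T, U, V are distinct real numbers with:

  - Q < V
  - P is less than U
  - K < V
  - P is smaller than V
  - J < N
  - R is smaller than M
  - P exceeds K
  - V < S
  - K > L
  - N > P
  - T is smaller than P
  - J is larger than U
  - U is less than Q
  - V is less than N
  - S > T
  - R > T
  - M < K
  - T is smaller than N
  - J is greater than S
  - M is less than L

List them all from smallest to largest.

Each adjacent pair is fixed by a given relation: T < R; R < M; M < L; L < K; K < P; P < U; U < Q; Q < V; V < S; S < J; J < N. Chaining them end to end gives the full order.

T < R < M < L < K < P < U < Q < V < S < J < N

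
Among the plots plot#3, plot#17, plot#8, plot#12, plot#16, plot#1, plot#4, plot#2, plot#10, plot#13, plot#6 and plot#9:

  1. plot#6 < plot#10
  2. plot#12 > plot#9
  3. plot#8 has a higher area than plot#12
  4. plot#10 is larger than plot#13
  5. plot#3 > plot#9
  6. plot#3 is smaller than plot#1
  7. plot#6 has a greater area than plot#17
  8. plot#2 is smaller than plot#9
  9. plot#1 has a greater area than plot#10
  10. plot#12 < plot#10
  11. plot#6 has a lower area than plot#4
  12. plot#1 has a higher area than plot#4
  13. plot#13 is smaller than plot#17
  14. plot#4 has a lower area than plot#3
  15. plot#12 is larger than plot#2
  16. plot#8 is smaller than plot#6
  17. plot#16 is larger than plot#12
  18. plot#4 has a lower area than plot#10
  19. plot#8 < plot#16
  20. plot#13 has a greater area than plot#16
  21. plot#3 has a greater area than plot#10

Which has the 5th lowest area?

The consecutive relations fix a unique order: plot#2 < plot#9 < plot#12 < plot#8 < plot#16 < plot#13 < plot#17 < plot#6 < plot#4 < plot#10 < plot#3 < plot#1.
Counting 5 from the smallest end gives plot#16.

plot#16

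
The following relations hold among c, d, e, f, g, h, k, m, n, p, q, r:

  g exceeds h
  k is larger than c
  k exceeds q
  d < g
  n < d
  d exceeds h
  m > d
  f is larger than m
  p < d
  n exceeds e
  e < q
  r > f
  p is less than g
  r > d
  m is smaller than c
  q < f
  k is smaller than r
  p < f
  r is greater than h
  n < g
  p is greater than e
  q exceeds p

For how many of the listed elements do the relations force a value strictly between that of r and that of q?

Chaining upward from q reaches: f, k.
Chaining downward from r reaches: e, n, h, p, d, m, f, c, k.
Strictly between q and r are those in both lists: f, k — 2 elements.

2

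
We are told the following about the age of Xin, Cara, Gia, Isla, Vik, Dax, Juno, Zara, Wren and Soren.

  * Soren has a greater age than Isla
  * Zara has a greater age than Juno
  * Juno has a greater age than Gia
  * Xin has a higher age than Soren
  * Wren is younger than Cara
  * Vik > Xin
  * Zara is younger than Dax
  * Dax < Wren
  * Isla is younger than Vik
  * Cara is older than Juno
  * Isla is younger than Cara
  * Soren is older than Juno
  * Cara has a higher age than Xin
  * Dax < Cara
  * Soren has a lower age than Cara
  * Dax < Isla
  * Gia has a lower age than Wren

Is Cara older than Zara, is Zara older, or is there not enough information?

Cara

Zara < Dax and Dax < Isla give Zara < Isla.
Then Isla < Soren extends the chain to Soren.
With Soren < Xin: Zara < Dax < Isla < Soren < Xin.
Then Xin < Cara extends the chain to Cara.
So Cara is older.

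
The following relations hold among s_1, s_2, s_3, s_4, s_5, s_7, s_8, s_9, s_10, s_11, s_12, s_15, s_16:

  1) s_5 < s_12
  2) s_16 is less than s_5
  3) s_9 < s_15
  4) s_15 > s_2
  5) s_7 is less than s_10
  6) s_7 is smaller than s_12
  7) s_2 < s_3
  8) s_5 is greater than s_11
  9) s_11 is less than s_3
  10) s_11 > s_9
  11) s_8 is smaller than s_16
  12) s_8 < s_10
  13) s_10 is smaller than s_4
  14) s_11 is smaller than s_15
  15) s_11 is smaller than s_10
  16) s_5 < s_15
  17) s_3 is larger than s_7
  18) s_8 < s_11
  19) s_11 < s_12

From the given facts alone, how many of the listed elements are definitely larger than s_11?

6

The elements the relations force above s_11 are s_10, s_4, s_5, s_15, s_12, s_3 — no chain reaches any other.
That is 6.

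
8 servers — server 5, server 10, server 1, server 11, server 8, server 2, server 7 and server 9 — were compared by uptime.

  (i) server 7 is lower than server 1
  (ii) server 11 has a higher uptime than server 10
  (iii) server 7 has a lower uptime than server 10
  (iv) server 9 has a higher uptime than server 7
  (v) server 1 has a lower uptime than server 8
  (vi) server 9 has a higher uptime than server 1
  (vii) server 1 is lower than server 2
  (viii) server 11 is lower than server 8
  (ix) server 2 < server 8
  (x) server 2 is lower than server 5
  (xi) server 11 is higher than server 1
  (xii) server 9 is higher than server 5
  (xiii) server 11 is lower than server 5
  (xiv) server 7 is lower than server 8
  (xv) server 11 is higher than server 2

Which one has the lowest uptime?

server 7

server 1 is not least since server 7 < server 1; server 10 is not least since server 7 < server 10; server 2 is not least since server 1 < server 2; server 11 is not least since server 10 < server 11; server 5 is not least since server 11 < server 5; server 9 is not least since server 7 < server 9; server 8 is not least since server 7 < server 8.
Only server 7 has nothing below it, so server 7 is the lowest uptime.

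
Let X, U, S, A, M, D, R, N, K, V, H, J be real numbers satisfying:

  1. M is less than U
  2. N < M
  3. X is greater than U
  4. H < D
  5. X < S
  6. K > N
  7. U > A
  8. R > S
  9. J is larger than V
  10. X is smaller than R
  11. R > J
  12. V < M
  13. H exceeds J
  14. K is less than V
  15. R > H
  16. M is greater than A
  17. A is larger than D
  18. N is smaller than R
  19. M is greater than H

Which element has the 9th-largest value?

Chaining the given pairs: N < K < V < J < H < D < A < M < U < X < S < R.
The 9th largest is J.

J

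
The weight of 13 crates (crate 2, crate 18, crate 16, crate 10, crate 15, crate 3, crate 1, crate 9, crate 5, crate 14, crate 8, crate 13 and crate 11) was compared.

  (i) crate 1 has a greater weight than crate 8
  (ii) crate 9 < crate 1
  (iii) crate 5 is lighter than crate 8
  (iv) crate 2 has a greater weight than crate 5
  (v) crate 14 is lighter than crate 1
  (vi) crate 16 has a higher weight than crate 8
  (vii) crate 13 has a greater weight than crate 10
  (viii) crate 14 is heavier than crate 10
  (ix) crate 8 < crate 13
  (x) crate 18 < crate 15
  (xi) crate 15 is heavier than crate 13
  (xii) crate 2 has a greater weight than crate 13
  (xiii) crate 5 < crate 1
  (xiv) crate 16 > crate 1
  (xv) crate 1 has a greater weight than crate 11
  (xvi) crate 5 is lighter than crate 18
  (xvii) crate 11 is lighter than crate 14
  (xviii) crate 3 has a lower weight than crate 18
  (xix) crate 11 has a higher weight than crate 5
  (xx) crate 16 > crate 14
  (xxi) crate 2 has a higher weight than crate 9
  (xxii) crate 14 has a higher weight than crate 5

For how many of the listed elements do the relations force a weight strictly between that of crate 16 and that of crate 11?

The relations place crate 11 below crate 16. An element lies strictly between them when it is forced above crate 11 and also forced below crate 16.
Above crate 11: {crate 14, crate 1}. Below crate 16: {crate 5, crate 10, crate 14, crate 8, crate 9, crate 1}.
Intersection: {crate 14, crate 1} — 2.

2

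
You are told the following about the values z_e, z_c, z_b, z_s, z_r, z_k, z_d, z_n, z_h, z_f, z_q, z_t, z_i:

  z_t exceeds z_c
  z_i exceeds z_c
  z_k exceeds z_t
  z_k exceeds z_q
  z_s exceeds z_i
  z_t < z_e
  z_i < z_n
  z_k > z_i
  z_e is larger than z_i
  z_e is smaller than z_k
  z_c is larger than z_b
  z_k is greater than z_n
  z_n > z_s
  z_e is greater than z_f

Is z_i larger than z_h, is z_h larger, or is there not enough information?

Following every chain through z_i: above z_i we get z_s, z_e, z_n, z_k; below z_i we get z_b, z_c.
z_h is not reached, and no chain runs the other way from z_h to z_i.
So the given relations leave the order of z_i and z_h undetermined.

undetermined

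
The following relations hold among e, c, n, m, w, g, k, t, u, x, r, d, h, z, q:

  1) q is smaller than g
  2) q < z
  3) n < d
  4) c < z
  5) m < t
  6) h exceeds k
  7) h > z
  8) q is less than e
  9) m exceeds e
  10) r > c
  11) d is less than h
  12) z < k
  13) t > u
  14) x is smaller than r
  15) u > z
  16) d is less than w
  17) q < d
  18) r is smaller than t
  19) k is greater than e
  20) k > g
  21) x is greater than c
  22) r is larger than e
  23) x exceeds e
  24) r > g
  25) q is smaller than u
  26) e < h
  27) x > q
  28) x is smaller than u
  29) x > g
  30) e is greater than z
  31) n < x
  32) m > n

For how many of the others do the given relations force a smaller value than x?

The elements the relations force below x are c, q, z, n, e, g — no chain reaches any other.
That is 6.

6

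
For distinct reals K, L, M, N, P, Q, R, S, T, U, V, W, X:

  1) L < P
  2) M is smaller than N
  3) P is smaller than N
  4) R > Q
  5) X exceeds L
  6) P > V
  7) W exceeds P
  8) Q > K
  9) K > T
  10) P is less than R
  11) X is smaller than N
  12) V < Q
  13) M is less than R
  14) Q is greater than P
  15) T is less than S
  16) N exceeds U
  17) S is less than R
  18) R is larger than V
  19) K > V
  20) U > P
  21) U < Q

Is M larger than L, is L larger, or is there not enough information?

Following every chain through L: above L we get P, W, U, X, Q, N, R.
M is not reached, and no chain runs the other way from M to L.
So the given relations leave the order of L and M undetermined.

undetermined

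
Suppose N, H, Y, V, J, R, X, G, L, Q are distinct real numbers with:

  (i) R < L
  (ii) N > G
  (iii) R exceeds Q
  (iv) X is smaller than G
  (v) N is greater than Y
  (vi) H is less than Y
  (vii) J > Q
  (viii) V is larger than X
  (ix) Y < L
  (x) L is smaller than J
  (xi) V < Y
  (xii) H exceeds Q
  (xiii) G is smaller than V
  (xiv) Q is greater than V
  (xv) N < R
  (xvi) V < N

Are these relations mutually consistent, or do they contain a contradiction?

Every relation is compatible with X < G < V < Q < H < Y < N < R < L < J; the set is consistent.

consistent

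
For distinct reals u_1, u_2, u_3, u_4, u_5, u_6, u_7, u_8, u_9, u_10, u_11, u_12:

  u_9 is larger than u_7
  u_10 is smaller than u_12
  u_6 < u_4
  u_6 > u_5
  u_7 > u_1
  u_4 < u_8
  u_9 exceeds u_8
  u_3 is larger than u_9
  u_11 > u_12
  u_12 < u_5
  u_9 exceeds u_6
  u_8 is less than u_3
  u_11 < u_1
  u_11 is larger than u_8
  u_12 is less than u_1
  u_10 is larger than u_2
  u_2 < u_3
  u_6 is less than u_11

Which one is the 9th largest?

Piecing the relations together gives one ordering: u_2 < u_10 < u_12 < u_5 < u_6 < u_4 < u_8 < u_11 < u_1 < u_7 < u_9 < u_3.
Counting 9 from the largest end gives u_5.

u_5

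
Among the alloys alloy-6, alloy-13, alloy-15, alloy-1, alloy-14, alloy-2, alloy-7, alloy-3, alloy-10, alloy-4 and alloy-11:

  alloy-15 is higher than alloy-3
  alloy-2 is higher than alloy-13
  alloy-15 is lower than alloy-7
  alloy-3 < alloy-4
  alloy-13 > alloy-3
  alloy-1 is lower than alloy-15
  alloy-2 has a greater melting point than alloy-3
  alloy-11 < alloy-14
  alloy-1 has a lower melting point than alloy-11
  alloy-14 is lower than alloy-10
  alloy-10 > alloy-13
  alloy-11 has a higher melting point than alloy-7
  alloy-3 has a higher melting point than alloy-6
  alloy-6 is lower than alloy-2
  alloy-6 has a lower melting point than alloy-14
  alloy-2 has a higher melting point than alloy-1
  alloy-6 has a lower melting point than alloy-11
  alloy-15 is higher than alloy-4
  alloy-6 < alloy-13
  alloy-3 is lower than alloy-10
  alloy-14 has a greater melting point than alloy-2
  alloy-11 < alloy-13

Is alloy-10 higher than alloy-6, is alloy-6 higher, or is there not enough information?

The relevant relations are alloy-6 < alloy-3; alloy-3 < alloy-4; alloy-4 < alloy-15; alloy-15 < alloy-7; alloy-7 < alloy-11; alloy-11 < alloy-13; alloy-13 < alloy-2; alloy-2 < alloy-14; alloy-14 < alloy-10.
Together: alloy-6 < alloy-3 < alloy-4 < alloy-15 < alloy-7 < alloy-11 < alloy-13 < alloy-2 < alloy-14 < alloy-10.
So alloy-10 is higher.

alloy-10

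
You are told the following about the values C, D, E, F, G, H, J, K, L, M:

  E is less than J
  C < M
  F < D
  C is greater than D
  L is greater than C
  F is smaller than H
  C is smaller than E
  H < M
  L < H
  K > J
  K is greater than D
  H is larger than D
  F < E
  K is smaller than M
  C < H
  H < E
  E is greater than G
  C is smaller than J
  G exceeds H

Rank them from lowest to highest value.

Each adjacent pair is fixed by a given relation: F < D; D < C; C < L; L < H; H < G; G < E; E < J; J < K; K < M. Chaining them end to end gives the full order.

F < D < C < L < H < G < E < J < K < M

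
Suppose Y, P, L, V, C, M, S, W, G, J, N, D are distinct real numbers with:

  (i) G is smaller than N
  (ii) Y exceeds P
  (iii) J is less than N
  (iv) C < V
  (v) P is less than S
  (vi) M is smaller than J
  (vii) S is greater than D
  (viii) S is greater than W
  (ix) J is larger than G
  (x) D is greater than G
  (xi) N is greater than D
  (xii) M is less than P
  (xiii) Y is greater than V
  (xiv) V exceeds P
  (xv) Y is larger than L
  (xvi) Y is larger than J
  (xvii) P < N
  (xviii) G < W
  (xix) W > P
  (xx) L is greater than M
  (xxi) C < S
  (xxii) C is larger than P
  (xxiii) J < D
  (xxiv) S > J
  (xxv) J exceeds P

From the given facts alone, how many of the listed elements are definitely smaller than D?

From D the given relations immediately reach G, J.
From those, M, P — 4 in total.
Nothing else is reachable below D; 4 in all.

4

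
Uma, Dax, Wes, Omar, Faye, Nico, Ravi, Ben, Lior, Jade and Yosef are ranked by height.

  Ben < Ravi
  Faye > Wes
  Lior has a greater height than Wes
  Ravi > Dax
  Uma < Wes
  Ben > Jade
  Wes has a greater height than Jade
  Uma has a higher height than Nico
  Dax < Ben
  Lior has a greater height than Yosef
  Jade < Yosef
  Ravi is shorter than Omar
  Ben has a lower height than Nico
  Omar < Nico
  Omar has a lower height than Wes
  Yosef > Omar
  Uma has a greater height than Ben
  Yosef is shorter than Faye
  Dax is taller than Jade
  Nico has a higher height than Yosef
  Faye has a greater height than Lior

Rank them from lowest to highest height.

Jade < Dax < Ben < Ravi < Omar < Yosef < Nico < Uma < Wes < Lior < Faye

Nothing is placed below Jade, so it is least; from there Jade < Dax; Dax < Ben; Ben < Ravi; Ravi < Omar; Omar < Yosef; Yosef < Nico; Nico < Uma; Uma < Wes; Wes < Lior; Lior < Faye, each given directly.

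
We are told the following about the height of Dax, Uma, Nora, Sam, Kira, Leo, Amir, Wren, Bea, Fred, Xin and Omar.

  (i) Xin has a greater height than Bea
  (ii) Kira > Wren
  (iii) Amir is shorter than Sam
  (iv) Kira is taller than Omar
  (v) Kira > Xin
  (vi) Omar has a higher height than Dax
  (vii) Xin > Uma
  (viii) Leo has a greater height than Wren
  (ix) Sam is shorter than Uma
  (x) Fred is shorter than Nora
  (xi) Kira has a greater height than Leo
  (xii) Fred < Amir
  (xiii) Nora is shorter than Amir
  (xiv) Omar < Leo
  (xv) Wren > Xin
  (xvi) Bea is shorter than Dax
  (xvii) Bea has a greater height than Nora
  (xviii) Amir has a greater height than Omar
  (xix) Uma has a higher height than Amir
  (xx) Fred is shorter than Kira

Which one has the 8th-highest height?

Omar

Chaining the given pairs: Fred < Nora < Bea < Dax < Omar < Amir < Sam < Uma < Xin < Wren < Leo < Kira.
The 8th largest is Omar.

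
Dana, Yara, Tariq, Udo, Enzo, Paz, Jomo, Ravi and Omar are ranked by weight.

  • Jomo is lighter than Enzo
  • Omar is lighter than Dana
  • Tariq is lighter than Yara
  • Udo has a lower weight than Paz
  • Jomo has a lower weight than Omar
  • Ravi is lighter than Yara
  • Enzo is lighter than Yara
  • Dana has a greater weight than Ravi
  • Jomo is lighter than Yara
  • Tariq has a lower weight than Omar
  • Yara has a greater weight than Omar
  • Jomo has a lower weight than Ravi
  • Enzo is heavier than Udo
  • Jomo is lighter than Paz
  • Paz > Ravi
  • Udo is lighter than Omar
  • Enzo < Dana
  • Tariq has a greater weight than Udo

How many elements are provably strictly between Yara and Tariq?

The relations place Tariq below Yara. An element lies strictly between them when it is forced above Tariq and also forced below Yara.
Above Tariq: {Omar, Dana}. Below Yara: {Udo, Jomo, Enzo, Omar, Ravi}.
Intersection: {Omar} — 1.

1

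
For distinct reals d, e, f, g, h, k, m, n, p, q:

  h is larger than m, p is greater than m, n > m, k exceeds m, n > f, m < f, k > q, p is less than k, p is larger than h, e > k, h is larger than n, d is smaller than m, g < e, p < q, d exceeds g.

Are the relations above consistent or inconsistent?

consistent

Every relation is compatible with g < d < m < f < n < h < p < q < k < e; the set is consistent.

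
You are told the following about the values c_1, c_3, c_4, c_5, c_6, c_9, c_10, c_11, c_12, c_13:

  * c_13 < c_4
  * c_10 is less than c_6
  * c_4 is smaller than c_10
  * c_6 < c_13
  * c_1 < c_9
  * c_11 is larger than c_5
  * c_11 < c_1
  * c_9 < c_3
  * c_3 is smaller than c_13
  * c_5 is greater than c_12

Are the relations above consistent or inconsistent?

inconsistent

Chaining the given relations yields c_13 < c_4 < c_10 < c_6, so c_13 < c_6. But one relation states c_6 < c_13. These cannot both hold.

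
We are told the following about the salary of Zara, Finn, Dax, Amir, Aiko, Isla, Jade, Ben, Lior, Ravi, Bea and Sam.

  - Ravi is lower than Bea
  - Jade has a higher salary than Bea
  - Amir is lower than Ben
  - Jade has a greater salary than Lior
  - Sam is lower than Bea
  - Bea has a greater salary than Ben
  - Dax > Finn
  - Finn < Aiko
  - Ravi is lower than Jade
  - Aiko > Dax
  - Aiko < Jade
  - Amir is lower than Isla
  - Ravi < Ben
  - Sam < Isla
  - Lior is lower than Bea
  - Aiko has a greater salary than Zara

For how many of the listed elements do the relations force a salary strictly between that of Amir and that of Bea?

The relations place Amir below Bea. An element lies strictly between them when it is forced above Amir and also forced below Bea.
Above Amir: {Isla, Ben, Jade}. Below Bea: {Sam, Ravi, Lior, Ben}.
Intersection: {Ben} — 1.

1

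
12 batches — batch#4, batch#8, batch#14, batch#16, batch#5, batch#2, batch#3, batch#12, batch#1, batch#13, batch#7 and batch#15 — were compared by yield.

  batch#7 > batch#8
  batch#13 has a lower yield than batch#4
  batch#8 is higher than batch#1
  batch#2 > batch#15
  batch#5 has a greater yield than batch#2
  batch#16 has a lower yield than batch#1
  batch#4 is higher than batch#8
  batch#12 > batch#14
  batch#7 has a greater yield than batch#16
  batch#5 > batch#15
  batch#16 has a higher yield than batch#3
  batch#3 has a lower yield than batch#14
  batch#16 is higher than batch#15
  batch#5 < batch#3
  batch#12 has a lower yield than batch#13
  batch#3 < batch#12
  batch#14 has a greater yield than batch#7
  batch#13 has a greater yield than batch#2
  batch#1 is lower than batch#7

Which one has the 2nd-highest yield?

batch#13

The consecutive relations fix a unique order: batch#15 < batch#2 < batch#5 < batch#3 < batch#16 < batch#1 < batch#8 < batch#7 < batch#14 < batch#12 < batch#13 < batch#4.
Counting 2 from the largest end gives batch#13.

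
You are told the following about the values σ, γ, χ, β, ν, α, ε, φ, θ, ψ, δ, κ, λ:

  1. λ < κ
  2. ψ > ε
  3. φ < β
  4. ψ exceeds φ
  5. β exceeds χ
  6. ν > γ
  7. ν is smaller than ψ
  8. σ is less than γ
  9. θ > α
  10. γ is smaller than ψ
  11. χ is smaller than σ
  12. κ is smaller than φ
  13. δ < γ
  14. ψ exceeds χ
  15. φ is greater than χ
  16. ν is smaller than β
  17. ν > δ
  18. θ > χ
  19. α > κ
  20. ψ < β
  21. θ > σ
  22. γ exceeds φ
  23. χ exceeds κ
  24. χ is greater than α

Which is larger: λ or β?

β

Link the given pairs in sequence: λ < κ; κ < α; α < χ; χ < φ; φ < γ; γ < ν; ν < ψ; ψ < β.
Together: λ < κ < α < χ < φ < γ < ν < ψ < β.
So λ < β; β is the larger of the two.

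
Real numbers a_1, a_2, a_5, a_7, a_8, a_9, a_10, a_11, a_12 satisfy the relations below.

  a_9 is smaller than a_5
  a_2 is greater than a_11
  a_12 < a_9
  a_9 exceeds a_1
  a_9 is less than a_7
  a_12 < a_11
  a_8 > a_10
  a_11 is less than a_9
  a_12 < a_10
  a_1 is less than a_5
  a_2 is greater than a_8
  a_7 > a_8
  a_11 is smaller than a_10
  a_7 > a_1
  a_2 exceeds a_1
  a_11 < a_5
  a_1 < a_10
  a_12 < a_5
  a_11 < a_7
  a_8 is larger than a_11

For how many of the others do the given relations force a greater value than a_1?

The elements the relations force above a_1 are a_10, a_9, a_8, a_5, a_2, a_7 — no chain reaches any other.
That is 6.

6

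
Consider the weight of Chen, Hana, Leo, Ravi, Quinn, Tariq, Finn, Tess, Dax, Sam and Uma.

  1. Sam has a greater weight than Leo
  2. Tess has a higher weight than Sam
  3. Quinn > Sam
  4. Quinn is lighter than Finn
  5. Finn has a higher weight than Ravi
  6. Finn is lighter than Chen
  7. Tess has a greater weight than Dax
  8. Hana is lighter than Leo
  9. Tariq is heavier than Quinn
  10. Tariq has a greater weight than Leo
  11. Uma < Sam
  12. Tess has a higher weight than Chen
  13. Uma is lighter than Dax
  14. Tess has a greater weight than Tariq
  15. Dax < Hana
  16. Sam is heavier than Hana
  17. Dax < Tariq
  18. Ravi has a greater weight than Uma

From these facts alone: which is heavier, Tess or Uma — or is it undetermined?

Tess

Uma < Dax and Dax < Hana give Uma < Hana.
With Hana < Leo: Uma < Dax < Hana < Leo.
Then Leo < Sam extends the chain to Sam.
With Sam < Quinn: Uma < Dax < Hana < Leo < Sam < Quinn.
With Quinn < Finn: Uma < Dax < Hana < Leo < Sam < Quinn < Finn.
Then Finn < Chen extends the chain to Chen.
Then Chen < Tess extends the chain to Tess.
So Tess is heavier.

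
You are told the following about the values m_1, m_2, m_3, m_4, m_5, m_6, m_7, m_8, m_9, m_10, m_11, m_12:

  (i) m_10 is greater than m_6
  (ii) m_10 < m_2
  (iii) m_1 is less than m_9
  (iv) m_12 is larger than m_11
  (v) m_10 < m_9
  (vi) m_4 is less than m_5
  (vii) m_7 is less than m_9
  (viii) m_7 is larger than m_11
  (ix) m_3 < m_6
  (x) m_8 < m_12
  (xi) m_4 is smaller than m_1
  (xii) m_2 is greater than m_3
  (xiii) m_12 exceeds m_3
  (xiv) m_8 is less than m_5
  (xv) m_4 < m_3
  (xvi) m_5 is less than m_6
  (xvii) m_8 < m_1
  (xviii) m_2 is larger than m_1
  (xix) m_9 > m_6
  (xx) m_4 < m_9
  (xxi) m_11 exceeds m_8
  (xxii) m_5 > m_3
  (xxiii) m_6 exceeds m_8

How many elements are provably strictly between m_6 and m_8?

1

Chaining upward from m_8 reaches: m_11, m_5, m_7, m_10, m_1, m_2, m_12, m_9.
Chaining downward from m_6 reaches: m_4, m_3, m_5.
Strictly between m_8 and m_6 are those in both lists: m_5 — 1 element.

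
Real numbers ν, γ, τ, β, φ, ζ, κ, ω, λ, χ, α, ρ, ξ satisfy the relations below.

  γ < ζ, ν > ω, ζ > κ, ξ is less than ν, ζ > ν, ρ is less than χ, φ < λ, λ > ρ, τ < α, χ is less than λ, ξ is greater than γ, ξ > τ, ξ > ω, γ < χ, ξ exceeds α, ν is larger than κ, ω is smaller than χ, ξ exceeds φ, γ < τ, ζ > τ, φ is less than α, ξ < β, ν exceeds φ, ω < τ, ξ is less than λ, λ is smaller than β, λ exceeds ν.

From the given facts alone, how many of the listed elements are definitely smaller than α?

The elements the relations force below α are ω, γ, τ, φ — no chain reaches any other.
That is 4.

4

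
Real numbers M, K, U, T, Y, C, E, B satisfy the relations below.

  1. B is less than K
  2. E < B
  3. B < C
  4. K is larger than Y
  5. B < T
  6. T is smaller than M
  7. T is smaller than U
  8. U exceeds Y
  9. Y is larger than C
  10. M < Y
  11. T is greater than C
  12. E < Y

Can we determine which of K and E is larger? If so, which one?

K

The relevant relations are E < B; B < C; C < T; T < M; M < Y; Y < K.
Together: E < B < C < T < M < Y < K.
So K is larger.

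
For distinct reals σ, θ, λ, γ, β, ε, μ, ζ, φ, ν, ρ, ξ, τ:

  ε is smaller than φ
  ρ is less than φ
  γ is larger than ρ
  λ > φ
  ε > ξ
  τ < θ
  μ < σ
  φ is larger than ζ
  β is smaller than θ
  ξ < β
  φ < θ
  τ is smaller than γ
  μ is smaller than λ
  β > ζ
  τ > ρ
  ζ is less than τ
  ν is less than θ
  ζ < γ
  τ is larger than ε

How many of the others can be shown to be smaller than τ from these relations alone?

From τ the given relations immediately reach ρ, ζ, ε.
From those, ξ — 4 in total.
Nothing else is reachable below τ; 4 in all.

4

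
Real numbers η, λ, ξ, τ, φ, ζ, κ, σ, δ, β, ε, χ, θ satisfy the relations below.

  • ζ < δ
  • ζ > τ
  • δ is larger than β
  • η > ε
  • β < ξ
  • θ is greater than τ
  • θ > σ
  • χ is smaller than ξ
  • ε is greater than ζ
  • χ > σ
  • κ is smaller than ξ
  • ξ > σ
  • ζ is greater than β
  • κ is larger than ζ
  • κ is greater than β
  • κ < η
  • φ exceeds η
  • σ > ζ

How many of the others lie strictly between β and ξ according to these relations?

4

The relations place β below ξ. An element lies strictly between them when it is forced above β and also forced below ξ.
Above β: {ζ, σ, θ, ε, χ, δ, κ, η, φ}. Below ξ: {τ, ζ, σ, χ, κ}.
Intersection: {ζ, σ, χ, κ} — 4.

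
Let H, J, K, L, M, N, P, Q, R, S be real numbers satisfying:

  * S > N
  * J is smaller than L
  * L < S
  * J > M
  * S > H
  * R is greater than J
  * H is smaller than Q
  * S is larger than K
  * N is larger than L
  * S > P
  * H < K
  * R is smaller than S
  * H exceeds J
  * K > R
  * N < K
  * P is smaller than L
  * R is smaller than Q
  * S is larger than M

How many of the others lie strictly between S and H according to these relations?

1

Chaining upward from H reaches: K, Q.
Chaining downward from S reaches: P, M, J, L, N, R, K.
Strictly between H and S are those in both lists: K — 1 element.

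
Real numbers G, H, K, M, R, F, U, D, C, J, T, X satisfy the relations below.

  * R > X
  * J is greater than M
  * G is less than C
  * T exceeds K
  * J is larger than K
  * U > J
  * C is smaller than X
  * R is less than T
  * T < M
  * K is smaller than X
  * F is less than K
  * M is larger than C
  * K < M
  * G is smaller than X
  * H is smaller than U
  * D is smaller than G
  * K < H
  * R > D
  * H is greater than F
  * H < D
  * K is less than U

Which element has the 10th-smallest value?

Chaining the given pairs: F < K < H < D < G < C < X < R < T < M < J < U.
The 10th smallest is M.

M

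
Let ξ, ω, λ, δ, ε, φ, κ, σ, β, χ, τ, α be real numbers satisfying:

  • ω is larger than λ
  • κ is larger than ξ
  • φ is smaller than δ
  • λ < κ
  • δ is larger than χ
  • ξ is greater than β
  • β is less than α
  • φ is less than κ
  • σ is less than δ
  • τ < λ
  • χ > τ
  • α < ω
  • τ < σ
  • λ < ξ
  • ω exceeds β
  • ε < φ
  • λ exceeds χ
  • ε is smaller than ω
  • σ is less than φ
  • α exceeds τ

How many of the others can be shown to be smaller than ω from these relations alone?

From ω the given relations immediately reach λ, β, ε, α.
From those, τ, χ — 6 in total.
Nothing else is reachable below ω; 6 in all.

6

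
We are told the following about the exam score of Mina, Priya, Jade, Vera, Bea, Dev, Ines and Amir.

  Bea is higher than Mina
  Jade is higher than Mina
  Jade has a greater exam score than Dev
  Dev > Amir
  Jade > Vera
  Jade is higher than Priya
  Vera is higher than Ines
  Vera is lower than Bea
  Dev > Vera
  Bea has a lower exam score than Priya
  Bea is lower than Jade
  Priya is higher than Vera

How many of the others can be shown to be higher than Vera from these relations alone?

Directly above Vera: Bea, Priya, Dev, Jade.
Nothing else is reachable above Vera; 4 in all.

4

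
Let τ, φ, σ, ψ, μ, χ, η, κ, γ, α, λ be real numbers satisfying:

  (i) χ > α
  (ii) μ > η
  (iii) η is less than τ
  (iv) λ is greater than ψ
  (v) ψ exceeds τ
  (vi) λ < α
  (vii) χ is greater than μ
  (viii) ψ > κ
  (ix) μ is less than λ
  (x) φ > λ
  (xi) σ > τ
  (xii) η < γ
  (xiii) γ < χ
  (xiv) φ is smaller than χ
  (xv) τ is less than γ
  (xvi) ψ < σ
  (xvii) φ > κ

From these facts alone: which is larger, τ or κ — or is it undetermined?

undetermined

Following every chain through κ: above κ we get ψ, λ, σ, α, φ, χ.
τ is not reached, and no chain runs the other way from τ to κ.
So the given relations leave the order of κ and τ undetermined.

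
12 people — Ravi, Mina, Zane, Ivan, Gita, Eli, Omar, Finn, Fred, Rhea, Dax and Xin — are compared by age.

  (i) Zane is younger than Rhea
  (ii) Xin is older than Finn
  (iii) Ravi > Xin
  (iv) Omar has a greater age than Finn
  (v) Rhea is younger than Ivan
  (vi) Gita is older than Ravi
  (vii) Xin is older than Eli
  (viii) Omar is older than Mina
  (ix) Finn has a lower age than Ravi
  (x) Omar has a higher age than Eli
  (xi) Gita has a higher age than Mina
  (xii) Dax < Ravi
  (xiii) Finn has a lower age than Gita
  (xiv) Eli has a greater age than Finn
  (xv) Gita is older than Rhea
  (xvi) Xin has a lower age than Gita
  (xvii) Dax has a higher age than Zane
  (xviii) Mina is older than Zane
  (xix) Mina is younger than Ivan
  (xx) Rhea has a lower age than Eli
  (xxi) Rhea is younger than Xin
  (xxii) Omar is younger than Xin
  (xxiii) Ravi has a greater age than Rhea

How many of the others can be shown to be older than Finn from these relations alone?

5

The elements the relations force above Finn are Eli, Omar, Xin, Ravi, Gita — no chain reaches any other.
That is 5.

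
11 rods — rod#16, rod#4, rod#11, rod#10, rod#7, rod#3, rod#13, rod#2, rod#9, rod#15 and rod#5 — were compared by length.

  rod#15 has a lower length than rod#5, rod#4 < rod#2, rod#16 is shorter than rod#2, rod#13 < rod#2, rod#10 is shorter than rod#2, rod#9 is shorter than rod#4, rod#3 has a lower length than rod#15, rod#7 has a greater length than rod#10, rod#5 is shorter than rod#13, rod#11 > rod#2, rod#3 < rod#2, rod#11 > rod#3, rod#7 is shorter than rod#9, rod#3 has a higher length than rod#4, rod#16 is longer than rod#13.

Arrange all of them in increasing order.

rod#10 < rod#7 < rod#9 < rod#4 < rod#3 < rod#15 < rod#5 < rod#13 < rod#16 < rod#2 < rod#11

Each adjacent pair is fixed by a given relation: rod#10 < rod#7; rod#7 < rod#9; rod#9 < rod#4; rod#4 < rod#3; rod#3 < rod#15; rod#15 < rod#5; rod#5 < rod#13; rod#13 < rod#16; rod#16 < rod#2; rod#2 < rod#11. Chaining them end to end gives the full order.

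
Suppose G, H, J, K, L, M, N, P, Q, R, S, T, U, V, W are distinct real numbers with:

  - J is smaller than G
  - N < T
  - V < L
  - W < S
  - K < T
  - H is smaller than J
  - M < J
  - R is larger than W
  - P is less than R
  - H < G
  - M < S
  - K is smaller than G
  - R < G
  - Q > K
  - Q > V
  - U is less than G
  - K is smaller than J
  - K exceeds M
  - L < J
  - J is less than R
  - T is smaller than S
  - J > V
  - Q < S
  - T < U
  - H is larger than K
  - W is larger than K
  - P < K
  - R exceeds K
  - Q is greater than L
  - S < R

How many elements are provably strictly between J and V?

The relations place V below J. An element lies strictly between them when it is forced above V and also forced below J.
Above V: {L, Q, S, R, G}. Below J: {P, M, K, L, H}.
Intersection: {L} — 1.

1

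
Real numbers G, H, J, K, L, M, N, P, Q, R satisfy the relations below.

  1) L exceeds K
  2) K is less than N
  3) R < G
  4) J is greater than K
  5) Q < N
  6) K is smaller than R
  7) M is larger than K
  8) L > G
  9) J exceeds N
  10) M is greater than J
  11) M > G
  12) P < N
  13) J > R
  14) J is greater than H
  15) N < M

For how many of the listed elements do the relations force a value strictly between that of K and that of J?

Chaining upward from K reaches: R, G, L, N, M.
Chaining downward from J reaches: Q, R, P, H, N.
Strictly between K and J are those in both lists: R, N — 2 elements.

2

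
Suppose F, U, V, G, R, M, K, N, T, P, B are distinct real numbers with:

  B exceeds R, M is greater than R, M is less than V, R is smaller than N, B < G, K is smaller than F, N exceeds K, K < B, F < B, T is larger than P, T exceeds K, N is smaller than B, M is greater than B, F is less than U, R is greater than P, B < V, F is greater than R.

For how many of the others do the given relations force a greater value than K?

8

Directly above K: T, N, F, B.
One step further: G, M, V, U (8 so far).
Nothing else is reachable above K; 8 in all.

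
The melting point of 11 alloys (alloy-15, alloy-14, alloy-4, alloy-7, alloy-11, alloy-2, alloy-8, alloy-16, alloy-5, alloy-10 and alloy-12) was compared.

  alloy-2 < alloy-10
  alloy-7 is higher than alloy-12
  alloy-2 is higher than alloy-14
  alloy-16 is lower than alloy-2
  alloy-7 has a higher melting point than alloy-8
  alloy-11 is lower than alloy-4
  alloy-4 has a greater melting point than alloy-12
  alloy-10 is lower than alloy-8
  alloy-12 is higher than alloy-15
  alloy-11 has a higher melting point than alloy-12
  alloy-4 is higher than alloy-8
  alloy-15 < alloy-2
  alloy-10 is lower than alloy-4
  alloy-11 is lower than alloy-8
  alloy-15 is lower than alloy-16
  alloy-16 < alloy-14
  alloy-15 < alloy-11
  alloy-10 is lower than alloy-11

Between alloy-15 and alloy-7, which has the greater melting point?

alloy-7

alloy-15 < alloy-16 < alloy-14 < alloy-2 < alloy-10 < alloy-11 < alloy-8 < alloy-7, by transitivity through alloy-16, alloy-14, alloy-2, alloy-10, alloy-11, alloy-8.
So alloy-15 < alloy-7; alloy-7 is the higher of the two.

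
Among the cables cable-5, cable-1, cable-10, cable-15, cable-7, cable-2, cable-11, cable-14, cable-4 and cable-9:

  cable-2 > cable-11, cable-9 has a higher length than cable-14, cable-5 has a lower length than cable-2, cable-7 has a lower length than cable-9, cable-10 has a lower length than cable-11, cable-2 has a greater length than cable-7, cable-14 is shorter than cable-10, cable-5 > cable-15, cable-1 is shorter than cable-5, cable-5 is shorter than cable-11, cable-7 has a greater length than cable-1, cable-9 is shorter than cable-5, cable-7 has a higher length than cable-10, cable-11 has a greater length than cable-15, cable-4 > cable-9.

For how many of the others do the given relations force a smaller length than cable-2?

From cable-2 the given relations immediately reach cable-7, cable-5, cable-11.
From those, cable-1, cable-10, cable-15, cable-9 — 7 in total.
From those, cable-14 — 8 in total.
No other element is forced below cable-2 by the given relations, so the count is 8.

8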